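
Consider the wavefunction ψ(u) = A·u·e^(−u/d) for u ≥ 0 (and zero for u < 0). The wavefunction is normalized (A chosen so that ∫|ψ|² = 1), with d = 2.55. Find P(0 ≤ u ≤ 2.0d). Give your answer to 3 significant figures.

P ≈ 0.762

P = ∫_{0}^{2.0d} |ψ(u)|² du.
Since A² = 1/(d^3/4), this is the region integral divided by the full normalization integral.
Substituting t = u/d, A² and the length scale cancel in the ratio: P = ∫_{0}^{2.0} t^2·e^(-2·t) dt / ∫_{0}^{∞} t^2·e^(-2·t) dt.
Using ∫ t^2·e^(-2·t) dt = -(2·t^2 + 2·t + 1)·e^(-2·t)/4, the numerator is 1/4 - 13·e^(-4)/4 and the denominator is 1/4.
This works out to P = 0.7619.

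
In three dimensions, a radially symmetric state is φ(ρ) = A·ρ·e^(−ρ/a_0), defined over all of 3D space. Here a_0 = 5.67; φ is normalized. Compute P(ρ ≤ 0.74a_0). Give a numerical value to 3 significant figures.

P ≈ 0.0177

With dV = 4πρ²dρ, the probability is ∫|φ|² dV over ρ ≤ 0.74a_0.
The full normalization integral is A²·[3·π·a_0^5] = 1, fixing A².
Let u = ρ/a_0; then A², 4π and the length scale all cancel, so P = ∫_{0}^{0.74} u^4·e^(-2·u) du ÷ ∫_{0}^{∞} u^4·e^(-2·u) du.
Using ∫ u^4·e^(-2·u) du = -(u^4/2 + u^3 + 3·u^2/2 + 3·u/2 + 3/4)·e^(-2·u), the numerator is ≈ 0.013238 and the denominator is 3/4.
Taking the ratio yields P = 0.01765.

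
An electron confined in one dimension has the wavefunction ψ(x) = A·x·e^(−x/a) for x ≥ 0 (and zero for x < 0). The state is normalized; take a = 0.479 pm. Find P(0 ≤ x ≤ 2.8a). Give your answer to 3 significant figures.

The probability is P = ∫ |ψ|² dx over [0, 2.8a].
With A² fixed by ∫|ψ|² = 1, i.e. A² = (a^3/4)^(−1), substitute and integrate.
In terms of u = x/a (A² and the length scale cancel between numerator and denominator), P = [∫_{0}^{2.8} u^2·e^(-2·u) du] / [∫_{0}^{∞} u^2·e^(-2·u) du].
An antiderivative of u^2·e^(-2·u) is -(2·u^2 + 2·u + 1)·e^(-2·u)/4; evaluating from 0 to 2.8 gives 1/4 - 557·e^(-28/5)/100, while the full integral is 1/4.
The result is P = 0.9176.

P ≈ 0.918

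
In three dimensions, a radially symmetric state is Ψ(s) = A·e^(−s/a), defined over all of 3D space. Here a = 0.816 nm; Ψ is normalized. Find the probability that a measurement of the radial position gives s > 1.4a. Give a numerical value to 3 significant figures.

P ≈ 0.469

Integrate the radial probability density 4πs²|Ψ|² over s > 1.4a.
Normalization gives A² = 1/(π·a^3).
In terms of u = s/a (A², 4π and the length scale all cancel between numerator and denominator), P = [∫_{1.4}^{∞} u^2·e^(-2·u) du] / [∫_{0}^{∞} u^2·e^(-2·u) du].
With ∫ u^2·e^(-2·u) du = -(2·u^2 + 2·u + 1)·e^(-2·u)/4 + C, the region integral is 193·e^(-14/5)/100 and the full one is 1/4.
This evaluates to P = 0.4695.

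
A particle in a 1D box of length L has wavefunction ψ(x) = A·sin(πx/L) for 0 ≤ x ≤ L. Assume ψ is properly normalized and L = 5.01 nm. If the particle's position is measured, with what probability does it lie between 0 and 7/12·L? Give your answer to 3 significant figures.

P = ∫_{0}^{7/12·L} |ψ(x)|² dx.
Since A² = 1/(L/2), this is the region integral divided by the full normalization integral.
Let u = x/L; then A² and the length scale cancel, so P = ∫_{0}^{7/12} sin(π·u)^2 du ÷ ∫_{0}^{1} sin(π·u)^2 du.
An antiderivative of sin(π·u)^2 is u/2 - sin(2·π·u)/(4·π); evaluating from 0 to 7/12 gives 1/(8·π) + 7/24, while the full integral is 1/2.
Taking the ratio, P = (3 + 7·π)/(12·π).

P ≈ 0.663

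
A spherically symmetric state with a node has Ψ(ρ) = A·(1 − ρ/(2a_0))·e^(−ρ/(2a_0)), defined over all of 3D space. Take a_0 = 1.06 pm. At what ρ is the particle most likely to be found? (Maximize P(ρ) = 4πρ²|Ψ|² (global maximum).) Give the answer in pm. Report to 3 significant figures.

The maximum of P(ρ) = 4πρ²|Ψ|² occurs where its derivative vanishes.
Solving yields ρ = a_0·(√(5) + 3).
With a_0 = 1.06, the most probable radial distance is 5.550 pm.

ρ ≈ 5.55 pm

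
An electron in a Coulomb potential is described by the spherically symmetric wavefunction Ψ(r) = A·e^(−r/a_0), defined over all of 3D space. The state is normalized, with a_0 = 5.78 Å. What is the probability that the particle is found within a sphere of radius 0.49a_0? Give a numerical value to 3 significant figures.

P ≈ 0.0767

P = ∫ |Ψ|² 4πr² dr over r ≤ 0.49a_0.
A² is fixed by ∫₀^∞ 4πr²|Ψ|² dr = 1, i.e. A² = (π·a_0^3)^(−1).
In terms of u = r/a_0 (A², 4π and the length scale all cancel between numerator and denominator), P = [∫_{0}^{0.49} u^2·e^(-2·u) du] / [∫_{0}^{∞} u^2·e^(-2·u) du].
Using ∫ u^2·e^(-2·u) du = -(2·u^2 + 2·u + 1)·e^(-2·u)/4, the numerator is ≈ 0.019165 and the denominator is 1/4.
The region integral divided by the full integral gives P = 0.07666.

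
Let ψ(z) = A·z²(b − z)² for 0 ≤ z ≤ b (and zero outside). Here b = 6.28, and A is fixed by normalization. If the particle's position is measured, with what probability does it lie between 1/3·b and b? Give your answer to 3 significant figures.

P ≈ 0.855

P = ∫_{1/3·b}^{b} |ψ(z)|² dz.
Since A² = 1/(b^9/630), this is the region integral divided by the full normalization integral.
Substituting u = z/b, A² and the length scale cancel in the ratio: P = ∫_{1/3}^{1} u^4·(1 - u)^4 du / ∫_{0}^{1} u^4·(1 - u)^4 du.
With ∫ u^4·(1 - u)^4 du = u^5·(70·u^4 - 315·u^3 + 540·u^2 - 420·u + 126)/630 + C, the region integral is ≈ 0.0013574 and the full one is 1/630.
Evaluating gives P = 0.8552.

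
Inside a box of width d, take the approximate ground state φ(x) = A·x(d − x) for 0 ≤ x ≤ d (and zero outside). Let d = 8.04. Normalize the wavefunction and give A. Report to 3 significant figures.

A ≈ 0.0299

Normalization requires ∫|φ|² dx = 1, integrated from 0 to d.
Expanding the polynomial and integrating term by term, with φ = A·x(d − x), the integral evaluates to A²·[d^5/30].
Hence A² = 1/[d^5/30].
With d = 8.04: A² = 0.0008930 and A = 0.02988.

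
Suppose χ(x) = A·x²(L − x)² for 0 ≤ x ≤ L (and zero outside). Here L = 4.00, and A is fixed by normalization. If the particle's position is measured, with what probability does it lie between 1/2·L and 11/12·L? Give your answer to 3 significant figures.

P ≈ 0.500

P = ∫_{1/2·L}^{11/12·L} |χ(x)|² dx.
With A² fixed by ∫|χ|² = 1, i.e. A² = (L^9/630)^(−1), substitute and integrate.
In terms of u = x/L (A² and the length scale cancel between numerator and denominator), P = [∫_{1/2}^{11/12} u^4·(1 - u)^4 du] / [∫_{0}^{1} u^4·(1 - u)^4 du].
An antiderivative of u^4·(1 - u)^4 is u^5·(70·u^4 - 315·u^3 + 540·u^2 - 420·u + 126)/630; evaluating from 1/2 to 11/12 gives ≈ 0.00079305, while the full integral is 1/630.
This works out to P = 0.4996.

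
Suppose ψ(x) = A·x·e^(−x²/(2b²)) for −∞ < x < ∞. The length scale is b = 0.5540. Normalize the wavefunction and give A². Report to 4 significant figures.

The normalization condition is ∫|ψ|² dx = 1 from −∞ to ∞.
Using the Gaussian integral ∫_{−∞}^{∞} e^(−αx²) dx = √(π/α), the integral (without the A² prefactor) comes out to √(π)·b^3/2.
Hence A² = 1/[√(π)·b^3/2].
With b = 0.5540: A² = 6.6363 and A = 2.5761.

A^2 ≈ 6.636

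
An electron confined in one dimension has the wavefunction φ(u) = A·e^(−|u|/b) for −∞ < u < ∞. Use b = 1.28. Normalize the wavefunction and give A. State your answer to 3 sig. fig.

Normalization requires ∫|φ|² du = 1, integrated from −∞ to ∞.
∫|φ|² du = A²·(b).
Setting this equal to 1 gives A² = 1/(b).
Plugging in b = 1.28 yields A = 0.8839.

A ≈ 0.884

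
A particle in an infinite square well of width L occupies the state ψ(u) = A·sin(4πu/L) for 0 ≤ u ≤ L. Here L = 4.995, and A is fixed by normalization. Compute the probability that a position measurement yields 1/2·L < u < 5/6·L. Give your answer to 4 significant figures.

P = ∫_{1/2·L}^{5/6·L} |ψ(u)|² du.
The normalization integral ∫|ψ|²du over the whole domain equals L/2·A², and A² cancels in the ratio.
In terms of t = u/L (A² and the length scale cancel between numerator and denominator), P = [∫_{1/2}^{5/6} sin(4·π·t)^2 dt] / [∫_{0}^{1} sin(4·π·t)^2 dt].
Using ∫ sin(4·π·t)^2 dt = t/2 - sin(4·π·t)·cos(4·π·t)/(8·π), the numerator is -√(3)/(32·π) + 1/6 and the denominator is 1/2.
This works out to P = (-√(3)/16 + π/3)/π.

P ≈ 0.2989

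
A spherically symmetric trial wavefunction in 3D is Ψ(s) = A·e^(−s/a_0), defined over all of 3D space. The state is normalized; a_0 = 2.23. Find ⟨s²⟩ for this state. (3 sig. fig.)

⟨s^2⟩ ≈ 14.9

The expectation value is the |Ψ|²-weighted average of s^2: ∫ s^2|Ψ|² 4πs² ds.
Evaluating both integrals, ⟨s²⟩ = 3·a_0^2.
With a_0 = 2.23, ⟨s^2⟩ = 14.92.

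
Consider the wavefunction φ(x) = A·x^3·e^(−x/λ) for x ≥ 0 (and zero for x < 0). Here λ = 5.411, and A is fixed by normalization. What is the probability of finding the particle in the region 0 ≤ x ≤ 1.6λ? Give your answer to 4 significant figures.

P ≈ 0.04462

The probability is P = ∫ |φ|² dx over [0, 1.6λ].
The normalization integral ∫|φ|²dx over the whole domain equals 45·λ^7/8·A², and A² cancels in the ratio.
In terms of u = x/λ (A² and the length scale cancel between numerator and denominator), P = [∫_{0}^{1.6} u^6·e^(-2·u) du] / [∫_{0}^{∞} u^6·e^(-2·u) du].
With ∫ u^6·e^(-2·u) du = -(4·u^6 + 12·u^5 + 30·u^4 + 60·u^3 + 90·u^2 + 90·u + 45)·e^(-2·u)/8 + C, the region integral is ≈ 0.250982 and the full one is 45/8.
Evaluating gives P = 0.044619.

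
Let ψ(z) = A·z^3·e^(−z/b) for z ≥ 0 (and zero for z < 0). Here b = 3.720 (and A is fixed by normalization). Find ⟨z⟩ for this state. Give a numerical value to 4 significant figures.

⟨z⟩ = ∫ z |ψ|² dz over the full domain.
Evaluating both integrals, ⟨z⟩ = 7·b/2.
Putting b = 3.720 gives 13.020.

⟨z⟩ ≈ 13.02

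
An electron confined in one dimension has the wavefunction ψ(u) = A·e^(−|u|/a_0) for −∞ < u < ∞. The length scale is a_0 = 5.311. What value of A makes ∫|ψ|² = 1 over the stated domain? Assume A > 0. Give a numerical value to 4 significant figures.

Require ∫ |ψ|² du = 1 over the whole domain.
Recall ∫₀^∞ u^m e^(−u/β) du = m!·β^(m+1), ∫|ψ|² du = A²·(a_0).
Substituting a_0 = 5.311 gives A² = 0.18829, so A = 0.43392.

A ≈ 0.4339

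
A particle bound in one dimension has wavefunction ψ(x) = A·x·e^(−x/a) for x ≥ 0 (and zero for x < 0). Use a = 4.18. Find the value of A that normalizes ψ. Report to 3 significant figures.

A ≈ 0.234

Normalization requires ∫|ψ|² dx = 1, integrated from 0 to ∞.
Carrying out the integral gives A² · a^3/4.
With a = 4.18: A² = 0.05477 and A = 0.2340.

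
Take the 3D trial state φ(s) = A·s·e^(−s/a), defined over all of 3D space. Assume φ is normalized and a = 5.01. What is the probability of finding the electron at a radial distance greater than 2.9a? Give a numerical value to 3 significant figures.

P = ∫ |φ|² 4πs² ds over s > 2.9a.
The full normalization integral is A²·[3·π·a^5] = 1, fixing A².
In terms of u = s/a (A², 4π and the length scale all cancel between numerator and denominator), P = [∫_{2.9}^{∞} u^4·e^(-2·u) du] / [∫_{0}^{∞} u^4·e^(-2·u) du].
Using ∫ u^4·e^(-2·u) du = -(u^4/2 + u^3 + 3·u^2/2 + 3·u/2 + 3/4)·e^(-2·u), the numerator is ≈ 0.23454 and the denominator is 3/4.
The region integral divided by the full integral gives P = 0.3127.

P ≈ 0.313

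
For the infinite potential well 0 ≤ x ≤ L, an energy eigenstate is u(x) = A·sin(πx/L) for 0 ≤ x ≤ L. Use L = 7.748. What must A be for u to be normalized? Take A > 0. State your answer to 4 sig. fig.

A ≈ 0.5081

Normalization requires ∫|u|² dx = 1, integrated from 0 to L.
Using sin²θ = (1 − cos 2θ)/2, ∫|u|² dx = A²·(L/2).
So A² = (L/2)^(−1).
Substituting L = 7.748 gives A² = 0.25813, so A = 0.50807.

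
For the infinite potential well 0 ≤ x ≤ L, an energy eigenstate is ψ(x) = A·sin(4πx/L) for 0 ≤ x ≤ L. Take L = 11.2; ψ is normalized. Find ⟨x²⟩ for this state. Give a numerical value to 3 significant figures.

The expectation value is the |ψ|²-weighted average of x^2: ∫ x^2|ψ|² dx.
The ratio of the moment integral to the normalization integral gives ⟨x²⟩ = -L^2/(32·π^2) + L^2/3.
Putting L = 11.2 gives 41.42.

⟨x^2⟩ ≈ 41.4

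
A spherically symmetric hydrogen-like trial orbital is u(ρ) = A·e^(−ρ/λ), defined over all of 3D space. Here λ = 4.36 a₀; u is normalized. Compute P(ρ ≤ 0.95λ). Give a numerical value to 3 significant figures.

With dV = 4πρ²dρ, the probability is ∫|u|² dV over ρ ≤ 0.95λ.
A² is fixed by ∫₀^∞ 4πρ²|u|² dρ = 1, i.e. A² = (π·λ^3)^(−1).
In terms of t = ρ/λ (A², 4π and the length scale all cancel between numerator and denominator), P = [∫_{0}^{0.95} t^2·e^(-2·t) dt] / [∫_{0}^{∞} t^2·e^(-2·t) dt].
Using ∫ t^2·e^(-2·t) dt = -(2·t^2 + 2·t + 1)·e^(-2·t)/4, the numerator is 1/4 - 941·e^(-19/10)/800 and the denominator is 1/4.
This evaluates to P = 0.2963.

P ≈ 0.296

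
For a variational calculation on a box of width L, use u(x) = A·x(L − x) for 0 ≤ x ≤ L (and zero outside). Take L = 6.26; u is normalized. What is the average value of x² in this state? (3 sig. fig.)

⟨x²⟩ = ∫ x^2 |u|² dx over the full domain.
Expanding the polynomial and integrating term by term, since the A² factors cancel between numerator and denominator, ⟨x²⟩ = 2·L^2/7.
With L = 6.26, ⟨x^2⟩ = 11.20.

⟨x^2⟩ ≈ 11.2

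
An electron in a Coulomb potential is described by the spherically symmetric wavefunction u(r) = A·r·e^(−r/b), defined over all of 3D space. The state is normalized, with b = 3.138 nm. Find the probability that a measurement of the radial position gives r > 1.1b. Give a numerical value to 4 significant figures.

P ≈ 0.9275

P = ∫ |u|² 4πr² dr over r > 1.1b.
The full normalization integral is A²·[3·π·b^5] = 1, fixing A².
Substituting t = r/b, A², 4π and the length scale all cancel in the ratio: P = ∫_{1.1}^{∞} t^4·e^(-2·t) dt / ∫_{0}^{∞} t^4·e^(-2·t) dt.
An antiderivative of t^4·e^(-2·t) is -(t^4/2 + t^3 + 3·t^2/2 + 3·t/2 + 3/4)·e^(-2·t); evaluating from 1.1 to ∞ gives ≈ 0.695628, while the full integral is 3/4.
Taking the ratio yields P = 0.92750.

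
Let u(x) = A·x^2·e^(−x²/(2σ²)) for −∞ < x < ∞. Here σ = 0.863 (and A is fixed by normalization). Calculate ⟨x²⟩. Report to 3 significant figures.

⟨x^2⟩ ≈ 1.86

The expectation value is the |u|²-weighted average of x^2: ∫ x^2|u|² dx.
Using the Gaussian integral ∫_{−∞}^{∞} e^(−αx²) dx = √(π/α), evaluating both integrals, ⟨x²⟩ = 5·σ^2/2.
With σ = 0.863, ⟨x^2⟩ = 1.862.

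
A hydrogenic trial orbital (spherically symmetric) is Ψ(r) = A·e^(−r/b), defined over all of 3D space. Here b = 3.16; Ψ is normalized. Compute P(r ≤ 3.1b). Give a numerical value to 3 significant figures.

P ≈ 0.946

Integrate the radial probability density 4πr²|Ψ|² over r ≤ 3.1b.
A² is fixed by ∫₀^∞ 4πr²|Ψ|² dr = 1, i.e. A² = (π·b^3)^(−1).
In terms of u = r/b (A², 4π and the length scale all cancel between numerator and denominator), P = [∫_{0}^{3.1} u^2·e^(-2·u) du] / [∫_{0}^{∞} u^2·e^(-2·u) du].
Using ∫ u^2·e^(-2·u) du = -(2·u^2 + 2·u + 1)·e^(-2·u)/4, the numerator is 1/4 - 1321·e^(-31/5)/200 and the denominator is 1/4.
This evaluates to P = 0.9464.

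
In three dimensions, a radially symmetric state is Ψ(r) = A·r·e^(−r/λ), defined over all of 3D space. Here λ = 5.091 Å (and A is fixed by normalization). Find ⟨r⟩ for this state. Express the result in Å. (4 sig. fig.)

⟨r⟩ ≈ 12.73 Å

The expectation value is the |Ψ|²-weighted average of r: ∫ r|Ψ|² 4πr² dr.
The ratio of the moment integral to the normalization integral gives ⟨r⟩ = 5·λ/2.
Putting λ = 5.091 gives 12.728.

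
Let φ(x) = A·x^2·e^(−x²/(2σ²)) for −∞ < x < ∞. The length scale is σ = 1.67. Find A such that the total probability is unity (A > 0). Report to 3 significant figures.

A ≈ 0.241

Normalization requires ∫|φ|² dx = 1, integrated from −∞ to ∞.
Using the Gaussian integral ∫_{−∞}^{∞} e^(−αx²) dx = √(π/α), with φ = A·x^2·e^(−x²/(2σ²)), the integral evaluates to A²·[3·√(π)·σ^5/4].
Hence A² = 1/[3·√(π)·σ^5/4].
With σ = 1.67: A² = 0.05791 and A = 0.2407.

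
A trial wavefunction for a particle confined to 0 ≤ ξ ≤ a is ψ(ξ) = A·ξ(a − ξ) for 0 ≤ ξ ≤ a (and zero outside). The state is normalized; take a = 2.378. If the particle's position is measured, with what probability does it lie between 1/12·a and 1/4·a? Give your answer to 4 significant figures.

P ≈ 0.09843

The probability is P = ∫ |ψ|² dξ over [1/12·a, 1/4·a].
Since A² = 1/(a^5/30), this is the region integral divided by the full normalization integral.
Substituting u = ξ/a, A² and the length scale cancel in the ratio: P = ∫_{1/12}^{1/4} u^2·(1 - u)^2 du / ∫_{0}^{1} u^2·(1 - u)^2 du.
With ∫ u^2·(1 - u)^2 du = u^3·(6·u^2 - 15·u + 10)/30 + C, the region integral is ≈ 0.00328093 and the full one is 1/30.
This works out to P = 0.098428.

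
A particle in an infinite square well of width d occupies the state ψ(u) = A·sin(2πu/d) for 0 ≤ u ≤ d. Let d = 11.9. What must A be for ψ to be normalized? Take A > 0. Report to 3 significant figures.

Require ∫ |ψ|² du = 1 over the whole domain.
Using sin²θ = (1 − cos 2θ)/2, carrying out the integral gives A² · d/2.
So A² = (d/2)^(−1).
Substituting d = 11.9 gives A² = 0.1681, so A = 0.4100.

A ≈ 0.410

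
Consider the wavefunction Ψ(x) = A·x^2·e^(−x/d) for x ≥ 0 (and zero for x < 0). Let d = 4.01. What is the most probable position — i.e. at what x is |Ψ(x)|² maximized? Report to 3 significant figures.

x ≈ 8.02

Differentiate |Ψ(x)|² with respect to x and set to zero.
This gives x = 2·d.
With d = 4.01, the most probable position is 8.020.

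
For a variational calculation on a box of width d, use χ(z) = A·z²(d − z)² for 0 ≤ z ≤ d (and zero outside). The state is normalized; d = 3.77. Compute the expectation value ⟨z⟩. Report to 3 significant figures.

By definition ⟨z⟩ = ∫ z |χ(z)|² dz.
Expanding the polynomial and integrating term by term, evaluating both integrals, ⟨z⟩ = d/2.
With d = 3.77, ⟨z⟩ = 1.885.

⟨z⟩ ≈ 1.89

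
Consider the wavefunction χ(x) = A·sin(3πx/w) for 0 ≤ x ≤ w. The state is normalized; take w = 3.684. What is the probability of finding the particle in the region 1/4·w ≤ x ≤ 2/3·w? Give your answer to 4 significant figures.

|χ|² is the probability density, so P = ∫_{1/4·w}^{2/3·w} |χ|² dx.
Since A² = 1/(w/2), this is the region integral divided by the full normalization integral.
Substituting u = x/w, A² and the length scale cancel in the ratio: P = ∫_{1/4}^{2/3} sin(3·π·u)^2 du / ∫_{0}^{1} sin(3·π·u)^2 du.
With ∫ sin(3·π·u)^2 du = u/2 - sin(6·π·u)/(12·π) + C, the region integral is 5/24 - 1/(12·π) and the full one is 1/2.
This works out to P = (-2 + 5·π)/(12·π).

P ≈ 0.3636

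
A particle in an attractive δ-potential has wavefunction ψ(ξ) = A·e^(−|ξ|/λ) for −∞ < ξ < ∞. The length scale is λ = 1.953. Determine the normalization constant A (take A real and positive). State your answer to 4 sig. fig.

A ≈ 0.7156

Normalization requires ∫|ψ|² dξ = 1, integrated from −∞ to ∞.
With ∫₀^∞ ξ^0 e^(−αξ) dξ = 0!/α^1, the integral (without the A² prefactor) comes out to λ.
So A² = (λ)^(−1).
With λ = 1.953: A² = 0.51203 and A = 0.71556.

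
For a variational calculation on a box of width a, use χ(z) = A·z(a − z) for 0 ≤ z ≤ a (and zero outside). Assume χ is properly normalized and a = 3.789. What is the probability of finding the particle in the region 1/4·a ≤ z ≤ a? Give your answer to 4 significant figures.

P ≈ 0.8965

|χ|² is the probability density, so P = ∫_{1/4·a}^{a} |χ|² dz.
The normalization integral ∫|χ|²dz over the whole domain equals a^5/30·A², and A² cancels in the ratio.
Substituting u = z/a, A² and the length scale cancel in the ratio: P = ∫_{1/4}^{1} u^2·(1 - u)^2 du / ∫_{0}^{1} u^2·(1 - u)^2 du.
An antiderivative of u^2·(1 - u)^2 is u^3·(6·u^2 - 15·u + 10)/30; evaluating from 1/4 to 1 gives 153/5120, while the full integral is 1/30.
Taking the ratio, P = 459/512.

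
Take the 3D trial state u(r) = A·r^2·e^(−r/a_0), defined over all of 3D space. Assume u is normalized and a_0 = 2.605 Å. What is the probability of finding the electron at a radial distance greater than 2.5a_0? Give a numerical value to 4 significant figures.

P ≈ 0.7622

P = ∫ |u|² 4πr² dr over r > 2.5a_0.
The full normalization integral is A²·[45·π·a_0^7/2] = 1, fixing A².
Let t = r/a_0; then A², 4π and the length scale all cancel, so P = ∫_{2.5}^{∞} t^6·e^(-2·t) dt ÷ ∫_{0}^{∞} t^6·e^(-2·t) dt.
Using ∫ t^6·e^(-2·t) dt = -(4·t^6 + 12·t^5 + 30·t^4 + 60·t^3 + 90·t^2 + 90·t + 45)·e^(-2·t)/8, the numerator is ≈ 4.28728 and the denominator is 45/8.
The region integral divided by the full integral gives P = 0.76218.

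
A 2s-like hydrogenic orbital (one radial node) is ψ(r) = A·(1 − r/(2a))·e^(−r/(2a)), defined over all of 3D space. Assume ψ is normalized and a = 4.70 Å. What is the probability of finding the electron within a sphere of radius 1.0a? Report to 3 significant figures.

P = ∫ |ψ|² 4πr² dr over r ≤ 1.0a.
A² is fixed by ∫₀^∞ 4πr²|ψ|² dr = 1, i.e. A² = (8·π·a^3)^(−1).
Substituting u = r/a, A², 4π and the length scale all cancel in the ratio: P = ∫_{0}^{1.0} u^2·(1 - u/2)^2·e^(-u) du / ∫_{0}^{∞} u^2·(1 - u/2)^2·e^(-u) du.
Using ∫ u^2·(1 - u/2)^2·e^(-u) du = -(u^4/4 + u^2 + 2·u + 2)·e^(-u), the numerator is 2 - 21·e^(-1)/4 and the denominator is 2.
This evaluates to P = 0.03432.

P ≈ 0.0343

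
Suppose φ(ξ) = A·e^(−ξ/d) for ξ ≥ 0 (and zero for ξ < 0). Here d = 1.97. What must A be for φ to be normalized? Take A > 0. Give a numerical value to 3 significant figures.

We need A² ∫|f|² dξ = 1, taking the integral from 0 to ∞.
Recall ∫₀^∞ ξ^m e^(−ξ/β) dξ = m!·β^(m+1), ∫|φ|² dξ = A²·(d/2).
So A² = (d/2)^(−1).
Plugging in d = 1.97 yields A = 1.008.

A ≈ 1.01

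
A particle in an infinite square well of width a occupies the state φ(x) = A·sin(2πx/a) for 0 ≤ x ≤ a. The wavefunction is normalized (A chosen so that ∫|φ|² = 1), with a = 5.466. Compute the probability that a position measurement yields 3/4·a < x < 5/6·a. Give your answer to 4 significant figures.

|φ|² is the probability density, so P = ∫_{3/4·a}^{5/6·a} |φ|² dx.
The normalization integral ∫|φ|²dx over the whole domain equals a/2·A², and A² cancels in the ratio.
Substituting u = x/a, A² and the length scale cancel in the ratio: P = ∫_{3/4}^{5/6} sin(2·π·u)^2 du / ∫_{0}^{1} sin(2·π·u)^2 du.
With ∫ sin(2·π·u)^2 du = u/2 - sin(4·π·u)/(8·π) + C, the region integral is √(3)/(16·π) + 1/24 and the full one is 1/2.
This works out to P = (√(3)/8 + π/12)/π.

P ≈ 0.1522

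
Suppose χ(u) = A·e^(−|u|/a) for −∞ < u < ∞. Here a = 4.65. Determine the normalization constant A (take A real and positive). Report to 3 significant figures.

Require ∫ |χ|² du = 1 over the whole domain.
With ∫₀^∞ u^0 e^(−αu) du = 0!/α^1, the integral (without the A² prefactor) comes out to a.
Plugging in a = 4.65 yields A = 0.4637.

A ≈ 0.464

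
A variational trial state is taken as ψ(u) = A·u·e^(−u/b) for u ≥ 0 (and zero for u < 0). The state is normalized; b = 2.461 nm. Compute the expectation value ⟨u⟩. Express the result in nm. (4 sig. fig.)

By definition ⟨u⟩ = ∫ u |ψ(u)|² du.
With ∫₀^∞ u^3 e^(−αu) du = 3!/α^4, the ratio of the moment integral to the normalization integral gives ⟨u⟩ = 3·b/2.
With b = 2.461, ⟨u⟩ = 3.6915.

⟨u⟩ ≈ 3.692 nm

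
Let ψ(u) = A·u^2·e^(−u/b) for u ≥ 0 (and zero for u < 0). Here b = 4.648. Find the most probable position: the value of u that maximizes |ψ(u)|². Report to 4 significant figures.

Set d/du [|ψ(u)|²] = 0 and solve for u > 0.
Solving yields u = 2·b.
With b = 4.648, the most probable position is 9.2960.

u ≈ 9.296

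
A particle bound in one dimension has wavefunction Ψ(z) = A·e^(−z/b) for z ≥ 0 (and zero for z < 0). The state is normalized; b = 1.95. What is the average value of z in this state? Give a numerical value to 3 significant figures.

⟨z⟩ ≈ 0.975

The expectation value is the |Ψ|²-weighted average of z: ∫ z|Ψ|² dz.
Since the A² factors cancel between numerator and denominator, ⟨z⟩ = b/2.
With b = 1.95, ⟨z⟩ = 0.9750.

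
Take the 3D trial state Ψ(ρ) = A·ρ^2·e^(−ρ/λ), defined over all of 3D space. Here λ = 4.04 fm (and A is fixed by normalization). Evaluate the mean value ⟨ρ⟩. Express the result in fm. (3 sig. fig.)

⟨ρ⟩ ≈ 14.1 fm

The expectation value is the |Ψ|²-weighted average of ρ: ∫ ρ|Ψ|² 4πρ² dρ.
Evaluating both integrals, ⟨ρ⟩ = 7·λ/2.
Putting λ = 4.04 gives 14.14.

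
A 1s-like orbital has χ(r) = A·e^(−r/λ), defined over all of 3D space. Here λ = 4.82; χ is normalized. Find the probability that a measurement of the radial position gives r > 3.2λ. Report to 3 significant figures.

P ≈ 0.0463

Integrate the radial probability density 4πr²|χ|² over r > 3.2λ.
A² is fixed by ∫₀^∞ 4πr²|χ|² dr = 1, i.e. A² = (π·λ^3)^(−1).
In terms of u = r/λ (A², 4π and the length scale all cancel between numerator and denominator), P = [∫_{3.2}^{∞} u^2·e^(-2·u) du] / [∫_{0}^{∞} u^2·e^(-2·u) du].
Using ∫ u^2·e^(-2·u) du = -(2·u^2 + 2·u + 1)·e^(-2·u)/4, the numerator is 697·e^(-32/5)/100 and the denominator is 1/4.
This evaluates to P = 0.04632.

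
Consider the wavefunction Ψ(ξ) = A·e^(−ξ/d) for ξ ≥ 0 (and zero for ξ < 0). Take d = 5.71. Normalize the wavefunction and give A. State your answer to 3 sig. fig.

Normalization requires ∫|Ψ|² dξ = 1, integrated from 0 to ∞.
Using ∫₀^∞ ξⁿ e^(−αξ) dξ = n!/αⁿ⁺¹, carrying out the integral gives A² · d/2.
So A² = (d/2)^(−1).
Plugging in d = 5.71 yields A = 0.5918.

A ≈ 0.592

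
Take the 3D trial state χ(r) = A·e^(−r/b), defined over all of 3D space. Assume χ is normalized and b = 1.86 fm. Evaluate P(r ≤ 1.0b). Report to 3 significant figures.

P ≈ 0.323

With dV = 4πr²dr, the probability is ∫|χ|² dV over r ≤ 1.0b.
A² is fixed by ∫₀^∞ 4πr²|χ|² dr = 1, i.e. A² = (π·b^3)^(−1).
In terms of u = r/b (A², 4π and the length scale all cancel between numerator and denominator), P = [∫_{0}^{1.0} u^2·e^(-2·u) du] / [∫_{0}^{∞} u^2·e^(-2·u) du].
Using ∫ u^2·e^(-2·u) du = -(2·u^2 + 2·u + 1)·e^(-2·u)/4, the numerator is 1/4 - 5·e^(-2)/4 and the denominator is 1/4.
Taking the ratio yields P = 0.3233.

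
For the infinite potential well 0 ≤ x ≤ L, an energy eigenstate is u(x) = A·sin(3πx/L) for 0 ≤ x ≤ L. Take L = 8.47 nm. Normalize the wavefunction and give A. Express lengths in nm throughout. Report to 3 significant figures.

We need A² ∫|f|² dx = 1, taking the integral from 0 to L.
With ∫₀^L sin²(nπx/L) dx = L/2, carrying out the integral gives A² · L/2.
Plugging in L = 8.47 yields A = 0.4859.

A ≈ 0.486 nm^(-1/2)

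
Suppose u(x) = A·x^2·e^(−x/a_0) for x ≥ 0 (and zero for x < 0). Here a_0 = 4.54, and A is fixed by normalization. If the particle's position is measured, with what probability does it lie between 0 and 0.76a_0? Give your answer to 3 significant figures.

P ≈ 0.0195

P = ∫_{0}^{0.76a_0} |u(x)|² dx.
With A² fixed by ∫|u|² = 1, i.e. A² = (3·a_0^5/4)^(−1), substitute and integrate.
Substituting t = x/a_0, A² and the length scale cancel in the ratio: P = ∫_{0}^{0.76} t^4·e^(-2·t) dt / ∫_{0}^{∞} t^4·e^(-2·t) dt.
Using ∫ t^4·e^(-2·t) dt = -(t^4/2 + t^3 + 3·t^2/2 + 3·t/2 + 3/4)·e^(-2·t), the numerator is ≈ 0.014650 and the denominator is 3/4.
Taking the ratio, P = 0.01953.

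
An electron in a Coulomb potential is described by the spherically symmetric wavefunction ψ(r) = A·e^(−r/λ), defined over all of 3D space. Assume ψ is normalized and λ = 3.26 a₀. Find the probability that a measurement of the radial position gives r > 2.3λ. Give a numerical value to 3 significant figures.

P ≈ 0.163

With dV = 4πr²dr, the probability is ∫|ψ|² dV over r > 2.3λ.
The full normalization integral is A²·[π·λ^3] = 1, fixing A².
Substituting u = r/λ, A², 4π and the length scale all cancel in the ratio: P = ∫_{2.3}^{∞} u^2·e^(-2·u) du / ∫_{0}^{∞} u^2·e^(-2·u) du.
Using ∫ u^2·e^(-2·u) du = -(2·u^2 + 2·u + 1)·e^(-2·u)/4, the numerator is 809·e^(-23/5)/200 and the denominator is 1/4.
This evaluates to P = 0.1626.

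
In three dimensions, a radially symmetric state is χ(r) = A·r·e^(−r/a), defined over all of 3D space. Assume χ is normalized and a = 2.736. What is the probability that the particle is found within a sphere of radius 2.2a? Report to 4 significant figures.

Integrate the radial probability density 4πr²|χ|² over r ≤ 2.2a.
A² is fixed by ∫₀^∞ 4πr²|χ|² dr = 1, i.e. A² = (3·π·a^5)^(−1).
Let u = r/a; then A², 4π and the length scale all cancel, so P = ∫_{0}^{2.2} u^4·e^(-2·u) du ÷ ∫_{0}^{∞} u^4·e^(-2·u) du.
An antiderivative of u^4·e^(-2·u) is -(u^4/2 + u^3 + 3·u^2/2 + 3·u/2 + 3/4)·e^(-2·u); evaluating from 0 to 2.2 gives ≈ 0.336612, while the full integral is 3/4.
This evaluates to P = 0.44882.

P ≈ 0.4488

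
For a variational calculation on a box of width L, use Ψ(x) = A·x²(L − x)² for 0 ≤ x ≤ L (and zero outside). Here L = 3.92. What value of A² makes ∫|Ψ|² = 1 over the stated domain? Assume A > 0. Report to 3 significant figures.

Normalization requires ∫|Ψ|² dx = 1, integrated from 0 to L.
Expanding the polynomial and integrating term by term, the integral (without the A² prefactor) comes out to L^9/630.
Setting this equal to 1 gives A² = 1/(L^9/630).
Substituting L = 3.92 gives A² = 0.002882, so A = 0.05369.

A^2 ≈ 0.00288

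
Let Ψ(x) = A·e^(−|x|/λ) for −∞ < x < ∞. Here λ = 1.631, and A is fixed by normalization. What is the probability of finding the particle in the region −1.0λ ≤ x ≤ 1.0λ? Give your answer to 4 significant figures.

|Ψ|² is the probability density, so P = ∫_{−1.0λ}^{1.0λ} |Ψ|² dx.
The normalization integral ∫|Ψ|²dx over the whole domain equals λ·A², and A² cancels in the ratio.
By symmetry take twice the x ≥ 0 contribution in numerator and denominator; the 2's cancel. Let u = x/λ; then A² and the length scale cancel, so P = ∫_{0}^{1.0} e^(-2·u) du ÷ ∫_{0}^{∞} e^(-2·u) du.
An antiderivative of e^(-2·u) is -e^(-2·u)/2; evaluating from 0 to 1.0 gives 1/2 - e^(-2)/2, while the full integral is 1/2.
This works out to P = 0.86466.

P ≈ 0.8647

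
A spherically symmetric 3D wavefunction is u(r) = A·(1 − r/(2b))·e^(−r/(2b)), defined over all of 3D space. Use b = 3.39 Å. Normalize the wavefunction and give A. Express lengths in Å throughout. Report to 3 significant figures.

A ≈ 0.0320 Å^(-3/2)

Normalization requires ∫|u|² 4πr² dr = 1, integrated from 0 to ∞.
Carrying out the integral gives A² · 8·π·b^3.
Setting this equal to 1 gives A² = 1/(8·π·b^3).
Plugging in b = 3.39 yields A = 0.03196.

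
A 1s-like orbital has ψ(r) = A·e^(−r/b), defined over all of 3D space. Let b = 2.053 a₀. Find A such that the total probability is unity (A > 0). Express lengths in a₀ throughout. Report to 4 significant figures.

A ≈ 0.1918 a₀^(-3/2)

Require ∫ |ψ|² 4πr² dr = 1 over the whole domain.
In 3D with spherical symmetry the volume element is 4πr² dr.
Recall ∫₀^∞ r^m e^(−r/β) dr = m!·β^(m+1), carrying out the integral gives A² · π·b^3.
So A² = (π·b^3)^(−1).
Substituting b = 2.053 gives A² = 0.036786, so A = 0.19180.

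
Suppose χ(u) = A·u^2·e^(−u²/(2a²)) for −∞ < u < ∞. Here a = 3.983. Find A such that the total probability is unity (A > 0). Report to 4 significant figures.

A ≈ 0.02739

We need A² ∫|f|² du = 1, taking the integral from −∞ to ∞.
Carrying out the integral gives A² · 3·√(π)·a^5/4.
So A² = (3·√(π)·a^5/4)^(−1).
Substituting a = 3.983 gives A² = 0.00075043, so A = 0.027394.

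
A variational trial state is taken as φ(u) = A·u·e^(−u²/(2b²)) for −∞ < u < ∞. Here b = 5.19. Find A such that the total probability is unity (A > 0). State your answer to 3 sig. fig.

A ≈ 0.0898

We need A² ∫|f|² du = 1, taking the integral from −∞ to ∞.
With φ = A·u·e^(−u²/(2b²)), the integral evaluates to A²·[√(π)·b^3/2].
Hence A² = 1/[√(π)·b^3/2].
Plugging in b = 5.19 yields A = 0.08984.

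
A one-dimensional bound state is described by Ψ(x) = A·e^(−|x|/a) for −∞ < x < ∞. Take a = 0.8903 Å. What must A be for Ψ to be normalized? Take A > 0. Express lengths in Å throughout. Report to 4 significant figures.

We need A² ∫|f|² dx = 1, taking the integral from −∞ to ∞.
Recall ∫₀^∞ x^m e^(−x/β) dx = m!·β^(m+1), with Ψ = A·e^(−|x|/a), the integral evaluates to A²·[a].
Hence A² = 1/[a].
Substituting a = 0.8903 gives A² = 1.1232, so A = 1.0598.

A ≈ 1.060 Å^(-1/2)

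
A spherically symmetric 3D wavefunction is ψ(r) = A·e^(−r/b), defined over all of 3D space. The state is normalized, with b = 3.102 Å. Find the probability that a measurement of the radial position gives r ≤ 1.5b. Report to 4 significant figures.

Integrate the radial probability density 4πr²|ψ|² over r ≤ 1.5b.
The full normalization integral is A²·[π·b^3] = 1, fixing A².
In terms of u = r/b (A², 4π and the length scale all cancel between numerator and denominator), P = [∫_{0}^{1.5} u^2·e^(-2·u) du] / [∫_{0}^{∞} u^2·e^(-2·u) du].
With ∫ u^2·e^(-2·u) du = -(2·u^2 + 2·u + 1)·e^(-2·u)/4 + C, the region integral is 1/4 - 17·e^(-3)/8 and the full one is 1/4.
This evaluates to P = 0.57681.

P ≈ 0.5768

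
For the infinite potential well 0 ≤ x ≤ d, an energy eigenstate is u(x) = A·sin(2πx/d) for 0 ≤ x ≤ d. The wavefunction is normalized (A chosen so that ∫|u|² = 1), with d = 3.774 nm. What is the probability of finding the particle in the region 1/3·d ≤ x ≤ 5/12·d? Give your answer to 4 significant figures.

|u|² is the probability density, so P = ∫_{1/3·d}^{5/12·d} |u|² dx.
With A² fixed by ∫|u|² = 1, i.e. A² = (d/2)^(−1), substitute and integrate.
Let t = x/d; then A² and the length scale cancel, so P = ∫_{1/3}^{5/12} sin(2·π·t)^2 dt ÷ ∫_{0}^{1} sin(2·π·t)^2 dt.
With ∫ sin(2·π·t)^2 dt = t/2 - sin(4·π·t)/(8·π) + C, the region integral is 1/24 and the full one is 1/2.
The result is P = 1/12.

P ≈ 0.08333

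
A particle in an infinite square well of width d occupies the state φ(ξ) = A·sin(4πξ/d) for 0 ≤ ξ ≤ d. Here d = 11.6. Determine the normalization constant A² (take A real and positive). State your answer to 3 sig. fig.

A^2 ≈ 0.172

The normalization condition is ∫|φ|² dξ = 1 from 0 to d.
With ∫₀^d sin²(nπξ/d) dξ = d/2, carrying out the integral gives A² · d/2.
With d = 11.6: A² = 0.1724 and A = 0.4152.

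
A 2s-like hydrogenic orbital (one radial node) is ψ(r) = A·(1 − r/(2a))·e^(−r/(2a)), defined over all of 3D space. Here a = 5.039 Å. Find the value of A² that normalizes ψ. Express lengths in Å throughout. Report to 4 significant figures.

The normalization condition is ∫|ψ|² 4πr² dr = 1 from 0 to ∞.
The integral (without the A² prefactor) comes out to 8·π·a^3.
Plugging in a = 5.039 yields A = 0.017635.

A^2 ≈ 0.0003110 Å^(-3)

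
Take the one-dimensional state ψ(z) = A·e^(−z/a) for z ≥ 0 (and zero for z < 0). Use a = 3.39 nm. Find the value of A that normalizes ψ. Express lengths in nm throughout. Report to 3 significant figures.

A ≈ 0.768 nm^(-1/2)

We need A² ∫|f|² dz = 1, taking the integral from 0 to ∞.
With ∫₀^∞ z^0 e^(−αz) dz = 0!/α^1, carrying out the integral gives A² · a/2.
Hence A² = 1/[a/2].
Substituting a = 3.39 gives A² = 0.5900, so A = 0.7681.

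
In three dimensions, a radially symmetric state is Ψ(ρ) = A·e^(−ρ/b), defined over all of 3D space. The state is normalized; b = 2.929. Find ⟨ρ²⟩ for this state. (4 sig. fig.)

⟨ρ^2⟩ ≈ 25.74

By definition ⟨ρ²⟩ = ∫ ρ^2 |Ψ(ρ)|² 4πρ² dρ.
Evaluating both integrals, ⟨ρ²⟩ = 3·b^2.
With b = 2.929, ⟨ρ^2⟩ = 25.737.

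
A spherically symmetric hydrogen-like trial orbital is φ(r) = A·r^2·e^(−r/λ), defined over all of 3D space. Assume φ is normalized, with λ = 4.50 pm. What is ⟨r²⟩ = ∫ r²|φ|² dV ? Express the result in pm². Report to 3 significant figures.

⟨r²⟩ = ∫ r^2 |φ|² 4πr² dr over the full domain.
The ratio of the moment integral to the normalization integral gives ⟨r²⟩ = 14·λ^2.
With λ = 4.50, ⟨r^2⟩ = 283.5.

⟨r^2⟩ ≈ 284 pm^2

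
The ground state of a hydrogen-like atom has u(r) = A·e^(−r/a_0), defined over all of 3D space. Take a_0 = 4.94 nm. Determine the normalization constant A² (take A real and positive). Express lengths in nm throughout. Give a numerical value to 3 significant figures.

Require ∫ |u|² 4πr² dr = 1 over the whole domain.
In 3D with spherical symmetry the volume element is 4πr² dr.
The integral (without the A² prefactor) comes out to π·a_0^3.
Hence A² = 1/[π·a_0^3].
Substituting a_0 = 4.94 gives A² = 0.002640, so A = 0.05138.

A^2 ≈ 0.00264 nm^(-3)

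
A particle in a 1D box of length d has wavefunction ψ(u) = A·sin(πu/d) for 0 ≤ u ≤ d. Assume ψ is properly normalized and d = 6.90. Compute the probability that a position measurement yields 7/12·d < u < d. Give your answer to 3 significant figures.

P ≈ 0.337

The probability is P = ∫ |ψ|² du over [7/12·d, d].
The normalization integral ∫|ψ|²du over the whole domain equals d/2·A², and A² cancels in the ratio.
Substituting t = u/d, A² and the length scale cancel in the ratio: P = ∫_{7/12}^{1} sin(π·t)^2 dt / ∫_{0}^{1} sin(π·t)^2 dt.
With ∫ sin(π·t)^2 dt = t/2 - sin(2·π·t)/(4·π) + C, the region integral is 5/24 - 1/(8·π) and the full one is 1/2.
Taking the ratio, P = (-3 + 5·π)/(12·π).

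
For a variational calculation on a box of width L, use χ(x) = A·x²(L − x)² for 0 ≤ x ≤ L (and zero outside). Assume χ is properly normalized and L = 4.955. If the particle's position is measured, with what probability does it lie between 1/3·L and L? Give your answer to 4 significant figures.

P ≈ 0.8552

The probability is P = ∫ |χ|² dx over [1/3·L, L].
With A² fixed by ∫|χ|² = 1, i.e. A² = (L^9/630)^(−1), substitute and integrate.
In terms of u = x/L (A² and the length scale cancel between numerator and denominator), P = [∫_{1/3}^{1} u^4·(1 - u)^4 du] / [∫_{0}^{1} u^4·(1 - u)^4 du].
Using ∫ u^4·(1 - u)^4 du = u^5·(70·u^4 - 315·u^3 + 540·u^2 - 420·u + 126)/630, the numerator is ≈ 0.00135739 and the denominator is 1/630.
Taking the ratio, P = 0.85515.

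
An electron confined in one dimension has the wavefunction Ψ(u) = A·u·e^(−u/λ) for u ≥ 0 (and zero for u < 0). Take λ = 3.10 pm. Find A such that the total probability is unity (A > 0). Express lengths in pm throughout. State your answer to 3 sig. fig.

A ≈ 0.366 pm^(-3/2)

We need A² ∫|f|² du = 1, taking the integral from 0 to ∞.
Carrying out the integral gives A² · λ^3/4.
So A² = (λ^3/4)^(−1).
With λ = 3.10: A² = 0.1343 and A = 0.3664.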